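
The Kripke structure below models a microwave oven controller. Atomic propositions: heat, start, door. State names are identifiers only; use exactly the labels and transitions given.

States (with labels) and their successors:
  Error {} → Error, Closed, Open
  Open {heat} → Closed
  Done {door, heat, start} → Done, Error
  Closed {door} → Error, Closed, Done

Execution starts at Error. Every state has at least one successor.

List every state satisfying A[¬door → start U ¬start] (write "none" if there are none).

States satisfying ¬door → start: {Done, Closed}.
States satisfying ¬start: {Error, Open, Closed}.
States satisfying A[¬door → start U ¬start]: {Error, Open, Closed}.

{Error, Open, Closed}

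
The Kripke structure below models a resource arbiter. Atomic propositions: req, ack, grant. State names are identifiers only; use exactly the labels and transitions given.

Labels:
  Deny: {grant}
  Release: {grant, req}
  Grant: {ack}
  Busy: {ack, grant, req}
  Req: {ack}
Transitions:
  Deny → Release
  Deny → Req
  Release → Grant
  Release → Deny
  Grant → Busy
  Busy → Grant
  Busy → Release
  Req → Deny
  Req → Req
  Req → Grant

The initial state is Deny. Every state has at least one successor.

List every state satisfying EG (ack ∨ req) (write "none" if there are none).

{Release, Grant, Busy, Req}

States satisfying ack ∨ req: {Release, Grant, Busy, Req}.
States satisfying EG (ack ∨ req): {Release, Grant, Busy, Req}.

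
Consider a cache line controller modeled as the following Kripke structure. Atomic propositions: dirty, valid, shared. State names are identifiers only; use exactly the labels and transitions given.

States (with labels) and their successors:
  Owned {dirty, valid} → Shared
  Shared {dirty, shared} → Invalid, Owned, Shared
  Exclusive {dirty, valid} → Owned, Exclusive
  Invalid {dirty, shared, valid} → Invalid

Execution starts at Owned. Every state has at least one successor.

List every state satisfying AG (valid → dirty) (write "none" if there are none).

States satisfying valid → dirty: {Owned, Shared, Exclusive, Invalid}.
States satisfying AG (valid → dirty): {Owned, Shared, Exclusive, Invalid}.

{Owned, Shared, Exclusive, Invalid}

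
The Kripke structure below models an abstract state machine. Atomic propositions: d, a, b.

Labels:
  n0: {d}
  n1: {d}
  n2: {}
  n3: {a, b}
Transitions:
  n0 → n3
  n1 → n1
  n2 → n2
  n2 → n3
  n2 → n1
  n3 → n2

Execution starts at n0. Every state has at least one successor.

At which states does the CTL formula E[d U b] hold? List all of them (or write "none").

States satisfying d: {n0, n1}.
States satisfying b: {n3}.
States satisfying E[d U b]: {n0, n3}.

{n0, n3}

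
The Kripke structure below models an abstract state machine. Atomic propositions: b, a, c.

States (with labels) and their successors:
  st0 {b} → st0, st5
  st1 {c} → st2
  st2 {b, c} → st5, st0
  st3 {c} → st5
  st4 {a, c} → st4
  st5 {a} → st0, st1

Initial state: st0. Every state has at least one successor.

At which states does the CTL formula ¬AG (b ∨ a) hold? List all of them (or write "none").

{st0, st1, st2, st3, st5}

States satisfying b ∨ a: {st0, st2, st4, st5}.
States satisfying AG (b ∨ a): {st4}.
States satisfying ¬AG (b ∨ a): {st0, st1, st2, st3, st5}.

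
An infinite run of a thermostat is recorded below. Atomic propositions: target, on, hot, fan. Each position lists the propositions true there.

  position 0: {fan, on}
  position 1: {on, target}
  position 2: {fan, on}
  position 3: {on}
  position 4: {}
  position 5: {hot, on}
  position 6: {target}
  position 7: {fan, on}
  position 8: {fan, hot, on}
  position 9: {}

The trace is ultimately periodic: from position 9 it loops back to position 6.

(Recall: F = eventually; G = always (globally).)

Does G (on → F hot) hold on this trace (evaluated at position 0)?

Holds

on → F hot holds at every position 0..9, and those are all positions ever visited, so G (on → F hot) holds.
Positions where on holds: 0, 1, 2, 3, 5, 7, 8.
Check F hot at each: 0→ok, 1→ok, 2→ok, 3→ok, 5→ok, 7→ok, 8→ok.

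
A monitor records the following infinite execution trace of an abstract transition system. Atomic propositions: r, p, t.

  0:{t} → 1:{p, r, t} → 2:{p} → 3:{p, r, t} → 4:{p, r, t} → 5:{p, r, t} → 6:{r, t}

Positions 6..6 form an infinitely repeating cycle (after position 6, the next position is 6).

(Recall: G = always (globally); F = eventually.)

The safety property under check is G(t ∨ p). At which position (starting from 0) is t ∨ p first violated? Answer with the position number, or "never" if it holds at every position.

never

t ∨ p holds at every position 0..6, and those are all the positions the trace ever visits, so the invariant G(t ∨ p) is never violated.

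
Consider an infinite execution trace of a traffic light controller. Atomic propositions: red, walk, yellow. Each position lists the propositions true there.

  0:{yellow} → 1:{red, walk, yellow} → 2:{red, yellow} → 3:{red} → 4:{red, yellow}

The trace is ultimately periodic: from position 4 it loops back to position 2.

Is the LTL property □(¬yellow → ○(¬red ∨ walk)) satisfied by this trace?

¬yellow → ○(¬red ∨ walk) must hold at every position from 0 onward. It fails at position 3, so □(¬yellow → ○(¬red ∨ walk)) is false.
Positions where ¬yellow holds: 3.
Check ○(¬red ∨ walk) at each: 3→fails.

Violated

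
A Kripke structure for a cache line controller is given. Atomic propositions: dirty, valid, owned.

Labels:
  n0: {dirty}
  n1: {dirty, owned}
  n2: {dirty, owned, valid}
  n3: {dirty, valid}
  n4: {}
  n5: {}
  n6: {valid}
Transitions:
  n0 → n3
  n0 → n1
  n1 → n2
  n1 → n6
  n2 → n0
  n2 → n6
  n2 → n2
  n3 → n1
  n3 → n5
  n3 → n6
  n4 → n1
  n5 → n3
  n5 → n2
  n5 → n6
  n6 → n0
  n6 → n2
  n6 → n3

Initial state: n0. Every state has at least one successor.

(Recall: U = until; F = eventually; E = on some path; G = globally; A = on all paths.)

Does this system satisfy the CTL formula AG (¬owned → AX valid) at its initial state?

Violated

States satisfying ¬owned → AX valid: {n1, n2, n5}.
States satisfying AG (¬owned → AX valid): ∅.
n0 is reachable from n0 and violates ¬owned → AX valid, so AG fails at n0.
n0 ∉ Sat(AG (¬owned → AX valid)).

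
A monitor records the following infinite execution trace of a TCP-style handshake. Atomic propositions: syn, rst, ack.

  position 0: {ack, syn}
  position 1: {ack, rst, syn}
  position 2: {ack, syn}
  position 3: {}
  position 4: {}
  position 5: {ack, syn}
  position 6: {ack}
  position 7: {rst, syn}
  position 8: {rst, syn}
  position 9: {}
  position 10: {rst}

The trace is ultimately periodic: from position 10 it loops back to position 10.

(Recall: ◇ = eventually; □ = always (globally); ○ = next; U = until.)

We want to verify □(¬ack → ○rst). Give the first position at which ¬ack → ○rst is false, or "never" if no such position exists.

Check ¬ack → ○rst at each position in order: 0 ✓, 1 ✓, 2 ✓.
At position 3 the labels are {} and the next position 4 has {}, so ¬ack → ○rst is false there. This is the first violation.

3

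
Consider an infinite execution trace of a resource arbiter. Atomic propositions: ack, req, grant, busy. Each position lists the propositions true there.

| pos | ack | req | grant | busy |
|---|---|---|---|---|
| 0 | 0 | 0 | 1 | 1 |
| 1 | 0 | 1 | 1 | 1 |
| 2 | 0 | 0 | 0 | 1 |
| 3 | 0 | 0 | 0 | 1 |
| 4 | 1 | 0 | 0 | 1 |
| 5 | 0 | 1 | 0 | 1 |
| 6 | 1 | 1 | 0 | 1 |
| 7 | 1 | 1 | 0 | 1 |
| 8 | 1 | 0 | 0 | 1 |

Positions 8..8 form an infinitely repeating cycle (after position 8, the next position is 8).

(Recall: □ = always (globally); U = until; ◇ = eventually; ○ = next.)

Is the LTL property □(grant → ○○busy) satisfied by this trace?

grant → ○○busy holds at every position 0..8, and those are all positions ever visited, so □(grant → ○○busy) holds.
Positions where grant holds: 0, 1.
Check ○○busy at each: 0→ok, 1→ok.

Yes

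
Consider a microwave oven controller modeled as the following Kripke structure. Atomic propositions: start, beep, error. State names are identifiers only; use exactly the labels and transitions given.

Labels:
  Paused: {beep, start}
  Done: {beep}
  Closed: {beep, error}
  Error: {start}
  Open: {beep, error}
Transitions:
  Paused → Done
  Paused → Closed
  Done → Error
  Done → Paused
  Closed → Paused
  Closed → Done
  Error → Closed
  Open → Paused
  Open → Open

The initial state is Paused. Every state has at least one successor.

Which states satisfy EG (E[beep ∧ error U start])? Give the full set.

States satisfying E[beep ∧ error U start]: {Paused, Closed, Error, Open}.
States satisfying EG (E[beep ∧ error U start]): {Paused, Closed, Error, Open}.

{Paused, Closed, Error, Open}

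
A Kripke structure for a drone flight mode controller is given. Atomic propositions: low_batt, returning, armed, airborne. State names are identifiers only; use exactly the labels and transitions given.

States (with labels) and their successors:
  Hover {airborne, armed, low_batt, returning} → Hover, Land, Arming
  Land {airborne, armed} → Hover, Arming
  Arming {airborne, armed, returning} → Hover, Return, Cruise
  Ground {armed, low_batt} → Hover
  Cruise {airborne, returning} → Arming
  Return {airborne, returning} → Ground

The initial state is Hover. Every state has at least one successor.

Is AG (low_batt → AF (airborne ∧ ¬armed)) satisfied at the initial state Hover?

Violated

States satisfying low_batt → AF (airborne ∧ ¬armed): {Land, Arming, Cruise, Return}.
States satisfying AG (low_batt → AF (airborne ∧ ¬armed)): ∅.
Ground is reachable from Hover and violates low_batt → AF (airborne ∧ ¬armed), so AG fails at Hover.
Hover ∉ Sat(AG (low_batt → AF (airborne ∧ ¬armed))).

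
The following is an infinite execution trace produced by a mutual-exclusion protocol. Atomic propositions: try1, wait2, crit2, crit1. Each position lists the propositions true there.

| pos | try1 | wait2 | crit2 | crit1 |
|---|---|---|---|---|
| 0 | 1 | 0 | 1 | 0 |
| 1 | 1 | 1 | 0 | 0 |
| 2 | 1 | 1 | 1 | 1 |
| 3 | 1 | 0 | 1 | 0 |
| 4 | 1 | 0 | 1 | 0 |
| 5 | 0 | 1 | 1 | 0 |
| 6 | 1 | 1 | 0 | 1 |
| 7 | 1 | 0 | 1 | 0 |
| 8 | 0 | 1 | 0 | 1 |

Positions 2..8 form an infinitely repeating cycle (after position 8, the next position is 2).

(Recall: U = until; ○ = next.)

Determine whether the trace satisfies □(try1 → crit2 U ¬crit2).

try1 → crit2 U ¬crit2 holds at every position 0..8, and those are all positions ever visited, so □(try1 → crit2 U ¬crit2) holds.
Positions where try1 holds: 0, 1, 2, 3, 4, 6, 7.
Check crit2 U ¬crit2 at each: 0→ok, 1→ok, 2→ok, 3→ok, 4→ok, 6→ok, 7→ok.

Holds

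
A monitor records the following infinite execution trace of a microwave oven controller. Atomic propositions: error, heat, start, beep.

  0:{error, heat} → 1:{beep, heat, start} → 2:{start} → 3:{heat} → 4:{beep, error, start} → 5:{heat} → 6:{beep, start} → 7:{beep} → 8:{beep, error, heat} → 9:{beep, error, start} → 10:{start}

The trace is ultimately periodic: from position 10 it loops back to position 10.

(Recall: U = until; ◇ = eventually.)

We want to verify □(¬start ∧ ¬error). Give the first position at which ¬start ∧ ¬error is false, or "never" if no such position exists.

At position 0 the labels are {error, heat}, so ¬start ∧ ¬error is false there. This is the first violation.

0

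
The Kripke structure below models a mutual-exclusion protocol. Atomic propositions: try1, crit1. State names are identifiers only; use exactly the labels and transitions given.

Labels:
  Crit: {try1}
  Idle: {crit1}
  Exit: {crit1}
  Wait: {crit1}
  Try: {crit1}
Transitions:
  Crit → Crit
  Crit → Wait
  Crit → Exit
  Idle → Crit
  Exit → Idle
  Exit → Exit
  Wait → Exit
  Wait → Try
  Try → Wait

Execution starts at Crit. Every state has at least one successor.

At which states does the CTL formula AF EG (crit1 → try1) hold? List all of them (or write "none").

States satisfying EG (crit1 → try1): {Crit}.
States satisfying AF EG (crit1 → try1): {Crit, Idle}.

{Crit, Idle}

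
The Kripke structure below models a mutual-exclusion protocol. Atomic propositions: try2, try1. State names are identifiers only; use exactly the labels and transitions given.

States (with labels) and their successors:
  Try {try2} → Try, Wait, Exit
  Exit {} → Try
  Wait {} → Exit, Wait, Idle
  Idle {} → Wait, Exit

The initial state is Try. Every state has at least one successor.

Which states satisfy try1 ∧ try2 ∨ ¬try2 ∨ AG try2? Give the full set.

States satisfying try1 ∧ try2: ∅.
States satisfying ¬try2: {Exit, Wait, Idle}.
States satisfying try1 ∧ try2 ∨ ¬try2: {Exit, Wait, Idle}.
States satisfying try2: {Try}.
States satisfying AG try2: ∅.
States satisfying try1 ∧ try2 ∨ ¬try2 ∨ AG try2: {Exit, Wait, Idle}.

{Exit, Wait, Idle}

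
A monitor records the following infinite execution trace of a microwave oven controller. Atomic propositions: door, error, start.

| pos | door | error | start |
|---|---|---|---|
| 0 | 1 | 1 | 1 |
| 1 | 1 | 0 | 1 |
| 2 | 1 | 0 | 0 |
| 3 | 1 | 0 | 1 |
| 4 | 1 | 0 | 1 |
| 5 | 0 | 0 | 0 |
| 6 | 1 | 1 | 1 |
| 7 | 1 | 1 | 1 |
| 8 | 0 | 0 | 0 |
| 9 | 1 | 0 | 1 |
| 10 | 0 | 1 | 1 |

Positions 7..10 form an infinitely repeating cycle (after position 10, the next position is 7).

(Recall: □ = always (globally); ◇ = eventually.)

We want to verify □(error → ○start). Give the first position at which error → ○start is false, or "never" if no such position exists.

Check error → ○start at each position in order: 0 ✓, 1 ✓, 2 ✓, 3 ✓, 4 ✓, 5 ✓, 6 ✓.
At position 7 the labels are {door, error, start} and the next position 8 has {}, so error → ○start is false there. This is the first violation.

7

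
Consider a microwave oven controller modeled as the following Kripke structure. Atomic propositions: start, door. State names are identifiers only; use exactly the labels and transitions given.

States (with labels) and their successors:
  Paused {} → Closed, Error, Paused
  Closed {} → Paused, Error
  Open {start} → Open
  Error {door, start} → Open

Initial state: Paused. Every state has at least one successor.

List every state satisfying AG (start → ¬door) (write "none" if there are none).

States satisfying start → ¬door: {Paused, Closed, Open}.
States satisfying AG (start → ¬door): {Open}.

{Open}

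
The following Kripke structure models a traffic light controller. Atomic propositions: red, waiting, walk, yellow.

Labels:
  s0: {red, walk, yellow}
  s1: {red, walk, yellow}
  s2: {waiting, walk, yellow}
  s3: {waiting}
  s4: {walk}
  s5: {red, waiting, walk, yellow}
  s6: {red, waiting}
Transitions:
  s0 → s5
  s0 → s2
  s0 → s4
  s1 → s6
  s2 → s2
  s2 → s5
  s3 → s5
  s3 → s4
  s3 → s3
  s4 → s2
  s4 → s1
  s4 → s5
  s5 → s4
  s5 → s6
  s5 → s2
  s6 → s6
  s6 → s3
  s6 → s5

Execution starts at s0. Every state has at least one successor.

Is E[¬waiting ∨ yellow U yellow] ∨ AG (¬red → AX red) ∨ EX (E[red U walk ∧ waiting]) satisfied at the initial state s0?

States satisfying ¬waiting ∨ yellow: {s0, s1, s2, s4, s5}.
States satisfying yellow: {s0, s1, s2, s5}.
States satisfying E[¬waiting ∨ yellow U yellow]: {s0, s1, s2, s4, s5}.
States satisfying ¬red → AX red: {s0, s1, s5, s6}.
States satisfying AG (¬red → AX red): ∅.
States satisfying E[¬waiting ∨ yellow U yellow] ∨ AG (¬red → AX red): {s0, s1, s2, s4, s5}.
States satisfying E[red U walk ∧ waiting]: {s0, s1, s2, s5, s6}.
States satisfying EX (E[red U walk ∧ waiting]): {s0, s1, s2, s3, s4, s5, s6}.
States satisfying E[¬waiting ∨ yellow U yellow] ∨ AG (¬red → AX red) ∨ EX (E[red U walk ∧ waiting]): {s0, s1, s2, s3, s4, s5, s6}.
s0 ∈ Sat(E[¬waiting ∨ yellow U yellow] ∨ AG (¬red → AX red) ∨ EX (E[red U walk ∧ waiting])).

Holds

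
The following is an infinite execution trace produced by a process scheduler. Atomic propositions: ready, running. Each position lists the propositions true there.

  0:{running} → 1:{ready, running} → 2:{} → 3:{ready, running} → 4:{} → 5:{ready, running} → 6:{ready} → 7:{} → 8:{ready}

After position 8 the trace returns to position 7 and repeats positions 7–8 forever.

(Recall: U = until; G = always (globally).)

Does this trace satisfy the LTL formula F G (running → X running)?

G (running → X running) holds at position 6, which is reachable from 0, so F G (running → X running) holds.

Holds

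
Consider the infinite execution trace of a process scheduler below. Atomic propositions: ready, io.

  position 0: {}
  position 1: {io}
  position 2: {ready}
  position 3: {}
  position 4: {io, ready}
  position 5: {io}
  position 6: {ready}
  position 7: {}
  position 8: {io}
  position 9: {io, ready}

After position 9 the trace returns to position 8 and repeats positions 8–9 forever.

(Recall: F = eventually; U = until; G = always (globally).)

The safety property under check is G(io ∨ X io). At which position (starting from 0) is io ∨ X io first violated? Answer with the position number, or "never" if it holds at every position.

2

Check io ∨ X io at each position in order: 0 ✓, 1 ✓.
At position 2 the labels are {ready} and the next position 3 has {}, so io ∨ X io is false there. This is the first violation.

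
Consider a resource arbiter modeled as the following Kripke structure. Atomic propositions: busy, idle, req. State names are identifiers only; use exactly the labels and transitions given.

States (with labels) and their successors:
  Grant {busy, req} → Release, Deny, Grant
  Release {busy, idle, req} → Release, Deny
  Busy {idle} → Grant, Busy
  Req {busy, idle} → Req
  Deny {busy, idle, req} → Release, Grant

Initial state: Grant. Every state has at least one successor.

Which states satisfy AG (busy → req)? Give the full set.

{Grant, Release, Busy, Deny}

States satisfying busy → req: {Grant, Release, Busy, Deny}.
States satisfying AG (busy → req): {Grant, Release, Busy, Deny}.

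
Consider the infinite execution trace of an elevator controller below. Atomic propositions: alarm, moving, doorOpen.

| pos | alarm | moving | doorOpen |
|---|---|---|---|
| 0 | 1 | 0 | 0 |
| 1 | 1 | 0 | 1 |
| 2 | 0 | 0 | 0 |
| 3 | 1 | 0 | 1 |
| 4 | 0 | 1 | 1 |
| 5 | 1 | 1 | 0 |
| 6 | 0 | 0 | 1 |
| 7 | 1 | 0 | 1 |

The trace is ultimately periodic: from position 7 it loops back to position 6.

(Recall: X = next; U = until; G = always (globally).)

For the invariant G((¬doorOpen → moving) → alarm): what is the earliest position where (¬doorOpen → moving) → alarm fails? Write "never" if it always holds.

Check (¬doorOpen → moving) → alarm at each position in order: 0 ✓, 1 ✓, 2 ✓, 3 ✓.
At position 4 the labels are {doorOpen, moving}, so (¬doorOpen → moving) → alarm is false there. This is the first violation.

4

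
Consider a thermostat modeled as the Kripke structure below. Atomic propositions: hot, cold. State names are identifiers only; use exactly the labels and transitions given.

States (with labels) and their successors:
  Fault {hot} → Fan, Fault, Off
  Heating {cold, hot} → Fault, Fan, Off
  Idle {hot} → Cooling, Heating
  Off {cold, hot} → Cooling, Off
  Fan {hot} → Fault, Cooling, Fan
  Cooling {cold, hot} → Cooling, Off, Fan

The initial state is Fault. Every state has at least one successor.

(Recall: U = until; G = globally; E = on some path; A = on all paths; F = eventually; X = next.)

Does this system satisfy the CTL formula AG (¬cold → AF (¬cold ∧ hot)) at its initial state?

Yes

States satisfying ¬cold → AF (¬cold ∧ hot): {Fault, Heating, Idle, Off, Fan, Cooling}.
States satisfying AG (¬cold → AF (¬cold ∧ hot)): {Fault, Heating, Idle, Off, Fan, Cooling}.
Every state reachable from Fault satisfies ¬cold → AF (¬cold ∧ hot).
Fault ∈ Sat(AG (¬cold → AF (¬cold ∧ hot))).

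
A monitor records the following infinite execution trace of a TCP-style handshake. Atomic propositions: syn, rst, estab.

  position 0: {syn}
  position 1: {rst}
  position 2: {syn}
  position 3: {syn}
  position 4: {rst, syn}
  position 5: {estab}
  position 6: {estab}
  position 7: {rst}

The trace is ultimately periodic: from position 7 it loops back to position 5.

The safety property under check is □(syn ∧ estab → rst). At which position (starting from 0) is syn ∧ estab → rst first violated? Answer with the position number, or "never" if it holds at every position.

never

syn ∧ estab → rst holds at every position 0..7, and those are all the positions the trace ever visits, so the invariant □(syn ∧ estab → rst) is never violated.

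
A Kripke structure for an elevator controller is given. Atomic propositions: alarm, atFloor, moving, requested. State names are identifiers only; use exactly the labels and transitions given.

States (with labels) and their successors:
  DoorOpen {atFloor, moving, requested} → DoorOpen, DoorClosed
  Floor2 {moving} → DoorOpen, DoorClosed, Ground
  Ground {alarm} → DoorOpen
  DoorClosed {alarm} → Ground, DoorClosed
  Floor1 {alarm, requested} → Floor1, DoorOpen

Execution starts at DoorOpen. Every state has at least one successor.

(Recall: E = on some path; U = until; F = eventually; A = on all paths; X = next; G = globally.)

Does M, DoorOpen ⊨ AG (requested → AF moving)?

States satisfying requested → AF moving: {DoorOpen, Floor2, Ground, DoorClosed}.
States satisfying AG (requested → AF moving): {DoorOpen, Floor2, Ground, DoorClosed}.
Every state reachable from DoorOpen satisfies requested → AF moving.
DoorOpen ∈ Sat(AG (requested → AF moving)).

Holds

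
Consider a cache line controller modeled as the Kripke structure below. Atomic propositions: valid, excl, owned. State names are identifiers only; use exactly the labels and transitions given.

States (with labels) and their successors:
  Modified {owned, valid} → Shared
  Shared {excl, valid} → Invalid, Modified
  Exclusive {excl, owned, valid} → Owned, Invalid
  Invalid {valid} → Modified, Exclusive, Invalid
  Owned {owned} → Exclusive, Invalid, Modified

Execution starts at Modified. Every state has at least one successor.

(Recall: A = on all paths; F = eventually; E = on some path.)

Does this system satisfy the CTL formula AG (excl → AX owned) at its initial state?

No

States satisfying excl → AX owned: {Modified, Invalid, Owned}.
States satisfying AG (excl → AX owned): ∅.
Exclusive is reachable from Modified and violates excl → AX owned, so AG fails at Modified.
Modified ∉ Sat(AG (excl → AX owned)).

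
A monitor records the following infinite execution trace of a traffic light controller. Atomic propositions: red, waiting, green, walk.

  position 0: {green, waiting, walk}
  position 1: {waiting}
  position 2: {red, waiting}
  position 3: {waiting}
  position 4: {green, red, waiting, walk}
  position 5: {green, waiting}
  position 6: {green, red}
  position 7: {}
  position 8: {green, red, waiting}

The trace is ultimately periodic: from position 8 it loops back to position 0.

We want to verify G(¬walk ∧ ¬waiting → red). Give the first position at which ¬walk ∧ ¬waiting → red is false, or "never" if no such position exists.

7

Check ¬walk ∧ ¬waiting → red at each position in order: 0 ✓, 1 ✓, 2 ✓, 3 ✓, 4 ✓, 5 ✓, 6 ✓.
At position 7 the labels are {}, so ¬walk ∧ ¬waiting → red is false there. This is the first violation.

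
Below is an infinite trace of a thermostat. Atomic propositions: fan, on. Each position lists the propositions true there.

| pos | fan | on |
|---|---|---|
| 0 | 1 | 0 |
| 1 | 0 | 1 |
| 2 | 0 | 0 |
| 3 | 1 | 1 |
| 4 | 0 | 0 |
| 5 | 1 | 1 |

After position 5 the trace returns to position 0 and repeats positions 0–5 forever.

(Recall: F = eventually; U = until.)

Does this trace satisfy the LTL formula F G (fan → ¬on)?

G (fan → ¬on) is false at every position 0..5, so it never becomes true and F G (fan → ¬on) fails.

Does not hold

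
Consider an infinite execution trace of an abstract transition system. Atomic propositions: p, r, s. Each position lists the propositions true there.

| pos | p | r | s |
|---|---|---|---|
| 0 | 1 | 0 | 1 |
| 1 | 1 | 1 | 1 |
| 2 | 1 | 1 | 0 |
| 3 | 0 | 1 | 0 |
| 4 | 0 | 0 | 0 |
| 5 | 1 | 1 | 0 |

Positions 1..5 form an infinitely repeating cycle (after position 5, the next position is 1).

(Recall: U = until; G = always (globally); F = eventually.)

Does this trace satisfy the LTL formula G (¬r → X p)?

Holds

¬r → X p holds at every position 0..5, and those are all positions ever visited, so G (¬r → X p) holds.
Positions where ¬r holds: 0, 4.
Check X p at each: 0→ok, 4→ok.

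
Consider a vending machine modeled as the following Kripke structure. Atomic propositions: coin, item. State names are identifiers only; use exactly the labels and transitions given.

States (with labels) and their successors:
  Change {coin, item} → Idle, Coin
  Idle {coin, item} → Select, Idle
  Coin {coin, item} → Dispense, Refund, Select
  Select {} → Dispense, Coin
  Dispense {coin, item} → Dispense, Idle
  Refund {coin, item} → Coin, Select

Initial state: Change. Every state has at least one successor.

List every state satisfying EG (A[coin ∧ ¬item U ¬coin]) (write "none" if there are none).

States satisfying A[coin ∧ ¬item U ¬coin]: {Select}.
States satisfying EG (A[coin ∧ ¬item U ¬coin]): ∅.

none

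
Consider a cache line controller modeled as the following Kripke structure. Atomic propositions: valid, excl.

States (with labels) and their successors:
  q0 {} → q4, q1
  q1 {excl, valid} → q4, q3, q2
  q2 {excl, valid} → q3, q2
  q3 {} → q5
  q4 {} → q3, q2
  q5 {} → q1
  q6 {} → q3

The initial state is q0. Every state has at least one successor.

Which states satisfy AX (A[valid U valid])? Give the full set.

{q5}

States satisfying A[valid U valid]: {q1, q2}.
States satisfying AX (A[valid U valid]): {q5}.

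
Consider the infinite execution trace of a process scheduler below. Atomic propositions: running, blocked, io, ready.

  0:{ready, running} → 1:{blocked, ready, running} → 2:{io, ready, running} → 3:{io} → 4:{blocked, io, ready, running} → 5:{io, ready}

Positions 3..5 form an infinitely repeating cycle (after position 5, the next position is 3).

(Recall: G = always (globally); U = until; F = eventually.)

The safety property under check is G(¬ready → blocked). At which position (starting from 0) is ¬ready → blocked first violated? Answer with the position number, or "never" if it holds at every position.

Check ¬ready → blocked at each position in order: 0 ✓, 1 ✓, 2 ✓.
At position 3 the labels are {io}, so ¬ready → blocked is false there. This is the first violation.

3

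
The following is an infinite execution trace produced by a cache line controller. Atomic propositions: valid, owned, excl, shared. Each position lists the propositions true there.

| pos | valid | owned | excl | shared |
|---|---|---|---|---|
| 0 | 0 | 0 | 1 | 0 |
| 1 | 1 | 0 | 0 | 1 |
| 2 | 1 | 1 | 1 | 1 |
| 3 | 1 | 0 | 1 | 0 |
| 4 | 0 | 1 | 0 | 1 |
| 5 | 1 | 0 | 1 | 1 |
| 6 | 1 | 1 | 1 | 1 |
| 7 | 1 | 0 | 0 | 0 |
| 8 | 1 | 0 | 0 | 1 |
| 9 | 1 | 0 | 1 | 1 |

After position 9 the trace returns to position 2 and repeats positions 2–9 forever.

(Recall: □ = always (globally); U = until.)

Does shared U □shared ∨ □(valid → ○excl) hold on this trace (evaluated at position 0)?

Walking from position 0: at position 0, □shared has not yet held and shared fails, so shared U □shared is false.
valid → ○excl must hold at every position from 0 onward. It fails at position 3, so □(valid → ○excl) is false.
Positions where valid holds: 1, 2, 3, 5, 6, 7, 8, 9.
Check ○excl at each: 1→ok, 2→ok, 3→fails, 5→ok, 6→fails, 7→fails, 8→ok, 9→ok.
At position 0: shared U □shared is false; □(valid → ○excl) is false; so shared U □shared ∨ □(valid → ○excl) is false.

Violated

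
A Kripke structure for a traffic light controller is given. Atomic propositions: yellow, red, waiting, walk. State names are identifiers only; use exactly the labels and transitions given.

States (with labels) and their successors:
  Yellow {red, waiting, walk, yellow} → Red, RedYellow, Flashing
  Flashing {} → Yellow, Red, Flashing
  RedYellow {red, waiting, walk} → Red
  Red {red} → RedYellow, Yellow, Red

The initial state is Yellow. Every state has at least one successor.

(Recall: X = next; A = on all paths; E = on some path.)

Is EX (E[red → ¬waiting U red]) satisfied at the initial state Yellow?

States satisfying E[red → ¬waiting U red]: {Yellow, Flashing, RedYellow, Red}.
States satisfying EX (E[red → ¬waiting U red]): {Yellow, Flashing, RedYellow, Red}.
Yellow ∈ Sat(EX (E[red → ¬waiting U red])).

Yes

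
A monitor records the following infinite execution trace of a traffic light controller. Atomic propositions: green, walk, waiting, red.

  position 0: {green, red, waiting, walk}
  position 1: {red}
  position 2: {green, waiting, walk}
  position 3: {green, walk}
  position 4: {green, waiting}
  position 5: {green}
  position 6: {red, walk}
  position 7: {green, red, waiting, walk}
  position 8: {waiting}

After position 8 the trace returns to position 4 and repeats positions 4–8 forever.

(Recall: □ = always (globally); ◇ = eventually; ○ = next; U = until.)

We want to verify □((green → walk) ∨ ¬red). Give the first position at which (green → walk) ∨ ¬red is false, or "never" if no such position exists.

never

(green → walk) ∨ ¬red holds at every position 0..8, and those are all the positions the trace ever visits, so the invariant □((green → walk) ∨ ¬red) is never violated.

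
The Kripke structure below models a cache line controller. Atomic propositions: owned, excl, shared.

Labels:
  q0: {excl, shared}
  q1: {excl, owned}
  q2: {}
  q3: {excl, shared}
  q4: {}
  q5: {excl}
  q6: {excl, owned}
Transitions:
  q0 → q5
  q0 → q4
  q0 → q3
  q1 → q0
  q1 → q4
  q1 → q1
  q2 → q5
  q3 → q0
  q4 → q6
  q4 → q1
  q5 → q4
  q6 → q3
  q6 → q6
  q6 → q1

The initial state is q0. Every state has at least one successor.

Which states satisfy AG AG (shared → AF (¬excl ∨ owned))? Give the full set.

none

States satisfying AG (shared → AF (¬excl ∨ owned)): ∅.
States satisfying AG AG (shared → AF (¬excl ∨ owned)): ∅.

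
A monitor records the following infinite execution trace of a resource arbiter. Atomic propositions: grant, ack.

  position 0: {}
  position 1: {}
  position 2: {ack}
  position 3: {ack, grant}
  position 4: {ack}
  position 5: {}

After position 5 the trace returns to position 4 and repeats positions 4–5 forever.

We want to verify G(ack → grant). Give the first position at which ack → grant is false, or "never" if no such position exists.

2

Check ack → grant at each position in order: 0 ✓, 1 ✓.
At position 2 the labels are {ack}, so ack → grant is false there. This is the first violation.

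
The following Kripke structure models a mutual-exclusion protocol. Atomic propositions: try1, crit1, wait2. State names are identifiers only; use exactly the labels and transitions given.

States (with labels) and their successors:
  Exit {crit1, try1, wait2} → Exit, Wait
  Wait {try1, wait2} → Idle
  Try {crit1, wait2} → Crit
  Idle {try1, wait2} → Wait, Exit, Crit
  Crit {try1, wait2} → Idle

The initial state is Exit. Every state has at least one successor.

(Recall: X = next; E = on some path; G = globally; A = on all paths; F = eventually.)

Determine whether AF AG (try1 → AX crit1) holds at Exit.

States satisfying AG (try1 → AX crit1): ∅.
States satisfying AF AG (try1 → AX crit1): ∅.
There is a path from Exit along which AG (try1 → AX crit1) never holds.
Exit ∉ Sat(AF AG (try1 → AX crit1)).

Violated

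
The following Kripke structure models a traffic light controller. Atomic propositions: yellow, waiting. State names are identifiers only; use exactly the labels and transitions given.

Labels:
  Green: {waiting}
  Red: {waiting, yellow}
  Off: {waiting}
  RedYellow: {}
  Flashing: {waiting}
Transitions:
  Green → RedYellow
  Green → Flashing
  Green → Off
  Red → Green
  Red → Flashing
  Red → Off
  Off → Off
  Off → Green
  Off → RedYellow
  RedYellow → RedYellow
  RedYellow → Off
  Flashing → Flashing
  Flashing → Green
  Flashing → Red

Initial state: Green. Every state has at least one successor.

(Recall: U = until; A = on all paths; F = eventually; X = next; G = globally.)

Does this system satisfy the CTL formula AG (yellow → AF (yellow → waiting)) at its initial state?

States satisfying yellow → AF (yellow → waiting): {Green, Red, Off, RedYellow, Flashing}.
States satisfying AG (yellow → AF (yellow → waiting)): {Green, Red, Off, RedYellow, Flashing}.
Every state reachable from Green satisfies yellow → AF (yellow → waiting).
Green ∈ Sat(AG (yellow → AF (yellow → waiting))).

Holds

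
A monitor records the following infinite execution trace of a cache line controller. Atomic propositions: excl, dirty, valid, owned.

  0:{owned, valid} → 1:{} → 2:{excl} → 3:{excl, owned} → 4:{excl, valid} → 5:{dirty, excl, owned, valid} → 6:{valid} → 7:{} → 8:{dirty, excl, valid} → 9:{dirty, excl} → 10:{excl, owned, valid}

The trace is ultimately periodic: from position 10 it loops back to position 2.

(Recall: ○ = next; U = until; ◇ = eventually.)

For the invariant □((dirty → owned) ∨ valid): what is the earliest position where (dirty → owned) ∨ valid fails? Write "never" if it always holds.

9

Check (dirty → owned) ∨ valid at each position in order: 0 ✓, 1 ✓, 2 ✓, 3 ✓, 4 ✓, 5 ✓, 6 ✓, 7 ✓, 8 ✓.
At position 9 the labels are {dirty, excl}, so (dirty → owned) ∨ valid is false there. This is the first violation.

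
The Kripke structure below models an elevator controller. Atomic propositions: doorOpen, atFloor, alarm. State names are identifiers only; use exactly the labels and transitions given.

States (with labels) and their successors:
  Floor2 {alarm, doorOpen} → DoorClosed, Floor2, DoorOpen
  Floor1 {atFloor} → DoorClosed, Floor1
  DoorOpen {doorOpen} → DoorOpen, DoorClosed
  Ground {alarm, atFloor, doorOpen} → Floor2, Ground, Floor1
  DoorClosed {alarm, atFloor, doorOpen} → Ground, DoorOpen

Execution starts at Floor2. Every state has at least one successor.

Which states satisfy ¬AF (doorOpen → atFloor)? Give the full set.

States satisfying doorOpen → atFloor: {Floor1, Ground, DoorClosed}.
States satisfying AF (doorOpen → atFloor): {Floor1, Ground, DoorClosed}.
States satisfying ¬AF (doorOpen → atFloor): {Floor2, DoorOpen}.

{Floor2, DoorOpen}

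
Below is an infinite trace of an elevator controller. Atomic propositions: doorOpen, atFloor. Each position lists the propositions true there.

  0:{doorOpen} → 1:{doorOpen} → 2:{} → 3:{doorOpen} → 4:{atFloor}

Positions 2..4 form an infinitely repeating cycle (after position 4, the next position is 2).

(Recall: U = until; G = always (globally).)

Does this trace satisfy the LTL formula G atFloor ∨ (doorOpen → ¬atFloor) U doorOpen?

Satisfied

atFloor must hold at every position from 0 onward. It fails at position 0, so G atFloor is false.
Walking from position 0: doorOpen first holds at position 0, and doorOpen → ¬atFloor holds at every earlier position along the way, so (doorOpen → ¬atFloor) U doorOpen holds.
At position 0: G atFloor is false; (doorOpen → ¬atFloor) U doorOpen is true; so G atFloor ∨ (doorOpen → ¬atFloor) U doorOpen is true.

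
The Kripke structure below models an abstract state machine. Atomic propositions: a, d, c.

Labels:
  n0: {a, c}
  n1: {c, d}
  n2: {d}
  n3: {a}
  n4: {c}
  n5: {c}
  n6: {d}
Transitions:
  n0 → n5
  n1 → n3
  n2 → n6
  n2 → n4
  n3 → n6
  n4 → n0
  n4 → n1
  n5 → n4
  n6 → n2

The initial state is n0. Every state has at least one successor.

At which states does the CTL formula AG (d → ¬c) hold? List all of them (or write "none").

none

States satisfying d → ¬c: {n0, n2, n3, n4, n5, n6}.
States satisfying AG (d → ¬c): ∅.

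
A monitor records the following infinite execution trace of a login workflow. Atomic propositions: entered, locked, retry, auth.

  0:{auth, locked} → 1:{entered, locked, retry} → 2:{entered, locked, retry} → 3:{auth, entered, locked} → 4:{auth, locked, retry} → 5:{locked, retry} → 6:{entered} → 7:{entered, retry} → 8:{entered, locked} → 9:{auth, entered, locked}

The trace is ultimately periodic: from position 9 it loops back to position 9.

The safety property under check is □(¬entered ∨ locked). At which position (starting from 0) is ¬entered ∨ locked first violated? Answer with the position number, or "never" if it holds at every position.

Check ¬entered ∨ locked at each position in order: 0 ✓, 1 ✓, 2 ✓, 3 ✓, 4 ✓, 5 ✓.
At position 6 the labels are {entered}, so ¬entered ∨ locked is false there. This is the first violation.

6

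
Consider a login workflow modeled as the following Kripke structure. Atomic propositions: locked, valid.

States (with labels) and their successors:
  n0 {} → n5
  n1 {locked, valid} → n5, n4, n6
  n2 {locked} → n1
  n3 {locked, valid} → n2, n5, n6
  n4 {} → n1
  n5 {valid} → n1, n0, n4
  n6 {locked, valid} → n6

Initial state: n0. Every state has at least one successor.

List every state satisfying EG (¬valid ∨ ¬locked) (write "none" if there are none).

States satisfying ¬valid ∨ ¬locked: {n0, n2, n4, n5}.
States satisfying EG (¬valid ∨ ¬locked): {n0, n5}.

{n0, n5}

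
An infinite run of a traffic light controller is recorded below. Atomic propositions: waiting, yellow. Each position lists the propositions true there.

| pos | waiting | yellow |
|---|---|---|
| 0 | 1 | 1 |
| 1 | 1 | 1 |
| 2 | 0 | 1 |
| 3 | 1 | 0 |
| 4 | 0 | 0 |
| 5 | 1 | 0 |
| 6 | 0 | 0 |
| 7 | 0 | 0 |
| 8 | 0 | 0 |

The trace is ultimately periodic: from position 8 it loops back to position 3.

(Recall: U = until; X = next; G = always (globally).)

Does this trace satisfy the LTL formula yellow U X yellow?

Walking from position 0: X yellow first holds at position 0, and yellow holds at every earlier position along the way, so yellow U X yellow holds.

Holds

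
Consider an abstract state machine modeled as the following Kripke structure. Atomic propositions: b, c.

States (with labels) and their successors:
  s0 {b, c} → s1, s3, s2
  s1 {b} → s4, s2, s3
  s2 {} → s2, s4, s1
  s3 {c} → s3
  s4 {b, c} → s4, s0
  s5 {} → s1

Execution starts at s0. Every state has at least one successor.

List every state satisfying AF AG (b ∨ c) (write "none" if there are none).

States satisfying AG (b ∨ c): {s3}.
States satisfying AF AG (b ∨ c): {s3}.

{s3}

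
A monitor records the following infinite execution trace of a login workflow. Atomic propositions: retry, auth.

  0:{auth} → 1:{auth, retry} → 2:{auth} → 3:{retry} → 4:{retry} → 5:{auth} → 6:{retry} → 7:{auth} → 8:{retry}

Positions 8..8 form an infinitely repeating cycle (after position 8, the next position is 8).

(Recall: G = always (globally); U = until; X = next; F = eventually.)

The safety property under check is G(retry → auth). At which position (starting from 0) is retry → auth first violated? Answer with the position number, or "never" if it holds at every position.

Check retry → auth at each position in order: 0 ✓, 1 ✓, 2 ✓.
At position 3 the labels are {retry}, so retry → auth is false there. This is the first violation.

3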